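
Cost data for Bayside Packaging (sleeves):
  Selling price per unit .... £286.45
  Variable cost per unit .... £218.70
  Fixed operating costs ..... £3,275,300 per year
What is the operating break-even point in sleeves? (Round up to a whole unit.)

48,344 sleeves

Contribution margin per unit = £286.45 − £218.70 = £67.75.
Units to break even: £3,275,300 ÷ £67.75 = 48,343.91, rounded up to 48,344.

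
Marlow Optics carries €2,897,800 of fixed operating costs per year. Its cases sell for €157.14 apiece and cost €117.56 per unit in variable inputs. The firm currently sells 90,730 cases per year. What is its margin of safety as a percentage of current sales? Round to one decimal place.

Contribution margin per unit = €157.14 − €117.56 = €39.58. Break-even units = €2,897,800 ÷ €39.58 = 73,213.74; break-even revenue = 73,213.74 × €157.14 = €11,504,807.78.
Actual sales revenue = 90,730 × €157.14 = €14,257,312.20.
Margin of safety = (€14,257,312.20 − €11,504,807.78) ÷ €14,257,312.20 = 19.3%.

19.3%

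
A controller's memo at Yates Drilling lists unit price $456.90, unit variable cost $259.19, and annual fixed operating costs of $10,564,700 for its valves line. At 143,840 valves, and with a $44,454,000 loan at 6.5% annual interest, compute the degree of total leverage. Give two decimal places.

1.90

At 143,840 units, contribution = 143,840 × $197.71 = $28,438,606.40.
EBIT = $28,438,606.40 − $10,564,700 = $17,873,906.40. Interest = $2,889,510.00.
DOL = $28,438,606.40 ÷ $17,873,906.40 = 1.5911; DFL = $17,873,906.40 ÷ $14,984,396.40 = 1.1928.
Combined leverage = 1.5911 × 1.1928 = 1.8979.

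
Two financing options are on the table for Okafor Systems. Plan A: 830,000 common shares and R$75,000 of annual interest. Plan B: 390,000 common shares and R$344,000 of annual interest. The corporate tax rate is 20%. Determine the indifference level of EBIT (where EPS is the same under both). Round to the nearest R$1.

At indifference, (EBIT − 75,000)(1 − t)/830,000 = (EBIT − 344,000)(1 − t)/390,000.
The (1 − t) factor cancels: (EBIT − 75,000) × 390,000 = (EBIT − 344,000) × 830,000.
EBIT × (830,000 − 390,000) = 344,000 × 830,000 − 75,000 × 390,000 = 256,270,000,000, so EBIT = 256,270,000,000 ÷ 440,000 = 582,431.82.

R$582,432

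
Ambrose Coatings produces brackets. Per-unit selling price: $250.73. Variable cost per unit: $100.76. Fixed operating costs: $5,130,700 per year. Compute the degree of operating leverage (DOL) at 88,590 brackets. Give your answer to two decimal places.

1.63

Total contribution margin = 88,590 × $149.97 = $13,285,842.30.
Subtracting fixed costs: EBIT = $13,285,842.30 − $5,130,700 = $8,155,142.30.
So DOL = total CM / EBIT = $13,285,842.30 / $8,155,142.30 = 1.6291.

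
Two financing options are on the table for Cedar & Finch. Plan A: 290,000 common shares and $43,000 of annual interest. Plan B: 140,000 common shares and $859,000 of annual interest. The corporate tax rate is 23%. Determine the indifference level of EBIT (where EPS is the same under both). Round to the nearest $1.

$1,620,600

Set EPS_A = EPS_B: (EBIT − $43,000)(1 − 0.23) ÷ 290,000 = (EBIT − $859,000)(1 − 0.23) ÷ 140,000.
Cancelling (1 − t) and cross-multiplying: 140,000·(EBIT − 43,000) = 290,000·(EBIT − 859,000).
Solving, EBIT = (859,000·290,000 − 43,000·140,000) / (290,000 − 140,000) = 243,090,000,000 / 150,000 = 1,620,600.00.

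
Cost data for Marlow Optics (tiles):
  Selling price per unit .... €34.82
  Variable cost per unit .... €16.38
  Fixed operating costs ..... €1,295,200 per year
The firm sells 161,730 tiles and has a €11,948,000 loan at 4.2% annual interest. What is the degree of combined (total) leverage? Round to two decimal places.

2.52

At 161,730 units, contribution = 161,730 × €18.44 = €2,982,301.20.
Operating income = contribution − fixed costs = €2,982,301.20 − €1,295,200 = €1,687,101.20. Interest = €501,816.00.
DOL = €2,982,301.20 ÷ €1,687,101.20 = 1.7677; DFL = €1,687,101.20 ÷ €1,185,285.20 = 1.4234.
Combined leverage = 1.7677 × 1.4234 = 2.5161.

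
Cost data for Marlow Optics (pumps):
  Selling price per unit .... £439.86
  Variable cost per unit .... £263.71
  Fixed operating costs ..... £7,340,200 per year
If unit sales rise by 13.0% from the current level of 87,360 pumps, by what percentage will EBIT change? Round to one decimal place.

+24.9%

Total contribution margin = 87,360 × £176.15 = £15,388,464.00.
Subtracting fixed costs: EBIT = £15,388,464.00 − £7,340,200 = £8,048,264.00.
So DOL = total CM / EBIT = £15,388,464.00 / £8,048,264.00 = 1.9120.
Operating income changes by 1.9120 × +13.0% = +24.9%.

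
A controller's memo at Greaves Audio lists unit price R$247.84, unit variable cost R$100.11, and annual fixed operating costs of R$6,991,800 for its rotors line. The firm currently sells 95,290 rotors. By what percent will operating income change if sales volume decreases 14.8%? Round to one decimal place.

-29.4%

At 95,290 units, contribution = 95,290 × R$147.73 = R$14,077,191.70.
Operating income = contribution − fixed costs = R$14,077,191.70 − R$6,991,800 = R$7,085,391.70.
So DOL = total CM / EBIT = R$14,077,191.70 / R$7,085,391.70 = 1.9868.
%ΔEBIT = DOL × %ΔSales = 1.9868 × -14.8% = -29.4%.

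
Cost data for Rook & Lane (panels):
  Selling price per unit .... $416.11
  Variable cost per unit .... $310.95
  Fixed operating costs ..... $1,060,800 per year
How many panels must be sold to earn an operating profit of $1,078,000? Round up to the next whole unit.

20,339 panels

Each unit contributes $416.11 − $310.95 = $105.16.
Required volume = (fixed costs + target profit) ÷ CM = ($1,060,800 + $1,078,000) ÷ $105.16 = 20,338.53, so 20,339 panels.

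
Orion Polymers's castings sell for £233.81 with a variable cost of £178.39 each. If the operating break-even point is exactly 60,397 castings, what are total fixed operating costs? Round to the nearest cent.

Unit CM = price − variable cost = £233.81 − £178.39 = £55.42.
Since BE = FC / CM, FC = 60,397 × £55.42 = £3,347,201.74.

£3,347,201.74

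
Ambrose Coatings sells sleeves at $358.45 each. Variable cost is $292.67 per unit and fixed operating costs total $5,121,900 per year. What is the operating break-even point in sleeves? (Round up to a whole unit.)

77,865 sleeves

Contribution margin per unit = $358.45 − $292.67 = $65.78.
Break-even Q = $5,121,900 / $65.78 = 77,864.09 → 77,865 sleeves.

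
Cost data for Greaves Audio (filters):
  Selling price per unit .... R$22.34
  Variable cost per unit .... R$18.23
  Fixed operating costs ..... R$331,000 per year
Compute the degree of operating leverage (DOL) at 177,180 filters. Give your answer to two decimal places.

At 177,180 units, contribution = 177,180 × R$4.11 = R$728,209.80.
Subtracting fixed costs: EBIT = R$728,209.80 − R$331,000 = R$397,209.80.
Degree of operating leverage = R$728,209.80 / R$397,209.80 = 1.8333.

1.83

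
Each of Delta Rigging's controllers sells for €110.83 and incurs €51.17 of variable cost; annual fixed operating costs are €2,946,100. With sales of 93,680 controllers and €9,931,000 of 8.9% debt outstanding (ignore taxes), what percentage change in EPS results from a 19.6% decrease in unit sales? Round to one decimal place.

-62.3%

At 93,680 units, contribution = 93,680 × €59.66 = €5,588,948.80.
EBIT = €5,588,948.80 − €2,946,100 = €2,642,848.80.
Interest = €883,859.00, so EBIT − I = €1,758,989.80.
DCL = total CM / (EBIT − I) = €5,588,948.80 / €1,758,989.80 = 3.1774.
%ΔEPS = DCL × %ΔSales = 3.1774 × -19.6% = -62.3%.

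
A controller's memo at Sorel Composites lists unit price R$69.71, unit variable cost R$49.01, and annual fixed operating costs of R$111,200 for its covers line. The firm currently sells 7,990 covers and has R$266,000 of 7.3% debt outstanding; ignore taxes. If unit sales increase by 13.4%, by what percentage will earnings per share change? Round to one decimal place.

Total contribution margin = 7,990 × R$20.70 = R$165,393.00.
Subtracting fixed costs: EBIT = R$165,393.00 − R$111,200 = R$54,193.00.
After interest of R$19,418.00, pre-tax earnings = R$34,775.00.
DCL = total CM / (EBIT − I) = R$165,393.00 / R$34,775.00 = 4.7561.
EPS therefore changes by 4.7561 × (+13.4%) = +63.7%.

+63.7%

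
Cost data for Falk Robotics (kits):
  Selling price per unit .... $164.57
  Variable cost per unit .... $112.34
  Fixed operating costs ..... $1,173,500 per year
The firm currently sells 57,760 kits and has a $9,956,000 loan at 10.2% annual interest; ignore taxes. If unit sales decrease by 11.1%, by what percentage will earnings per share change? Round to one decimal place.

-40.5%

Contribution at this volume is 57,760 × $52.23 = $3,016,804.80.
Subtracting fixed costs: EBIT = $3,016,804.80 − $1,173,500 = $1,843,304.80.
Interest = $1,015,512.00, so EBIT − I = $827,792.80.
Degree of combined leverage = contribution ÷ (EBIT − I) = $3,016,804.80 ÷ $827,792.80 = 3.6444.
EPS therefore changes by 3.6444 × (-11.1%) = -40.5%.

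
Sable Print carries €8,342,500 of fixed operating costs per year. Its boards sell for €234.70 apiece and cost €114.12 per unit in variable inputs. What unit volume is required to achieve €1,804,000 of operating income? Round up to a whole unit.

Contribution margin per unit = €234.70 − €114.12 = €120.58.
Need Q such that Q × €120.58 − €8,342,500 = €1,804,000, i.e. Q = €10,146,500 / €120.58 = 84,147.45 → 84,148.

84,148 boards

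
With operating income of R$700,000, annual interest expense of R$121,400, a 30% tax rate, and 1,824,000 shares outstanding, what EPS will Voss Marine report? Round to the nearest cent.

Interest = R$121,400.00, so EBT = R$700,000 − R$121,400.00 = R$578,600.00.
Net income = R$578,600.00 × (1 − 0.30) = R$405,020.00.
EPS = R$405,020.00 ÷ 1,824,000 = R$0.22.

R$0.22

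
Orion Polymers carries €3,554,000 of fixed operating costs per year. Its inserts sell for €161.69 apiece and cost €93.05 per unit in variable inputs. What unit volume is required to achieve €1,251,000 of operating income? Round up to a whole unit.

70,003 inserts

Each unit contributes €161.69 − €93.05 = €68.64.
Required volume = (fixed costs + target profit) ÷ CM = (€3,554,000 + €1,251,000) ÷ €68.64 = 70,002.91, so 70,003 inserts.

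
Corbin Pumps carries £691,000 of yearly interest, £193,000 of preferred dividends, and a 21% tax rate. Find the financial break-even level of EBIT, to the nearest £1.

Preferred dividends are paid after tax, so their pre-tax equivalent is £193,000 ÷ (1 − 0.21) = £244,303.80.
Financial break-even EBIT = interest + D_p ÷ (1 − t) = £691,000 + £244,303.80 = £935,303.80.

£935,304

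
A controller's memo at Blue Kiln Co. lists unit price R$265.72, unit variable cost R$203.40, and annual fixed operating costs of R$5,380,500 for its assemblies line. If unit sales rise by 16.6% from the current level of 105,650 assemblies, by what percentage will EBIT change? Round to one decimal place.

+90.8%

Contribution at this volume is 105,650 × R$62.32 = R$6,584,108.00.
EBIT = R$6,584,108.00 − R$5,380,500 = R$1,203,608.00.
So DOL = total CM / EBIT = R$6,584,108.00 / R$1,203,608.00 = 5.4703.
Operating income changes by 5.4703 × +16.6% = +90.8%.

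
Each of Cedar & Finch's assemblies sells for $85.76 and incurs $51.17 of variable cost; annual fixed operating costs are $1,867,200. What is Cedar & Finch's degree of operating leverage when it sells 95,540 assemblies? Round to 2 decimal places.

Total contribution margin = 95,540 × $34.59 = $3,304,728.60.
EBIT = $3,304,728.60 − $1,867,200 = $1,437,528.60.
Degree of operating leverage = $3,304,728.60 / $1,437,528.60 = 2.2989.

2.30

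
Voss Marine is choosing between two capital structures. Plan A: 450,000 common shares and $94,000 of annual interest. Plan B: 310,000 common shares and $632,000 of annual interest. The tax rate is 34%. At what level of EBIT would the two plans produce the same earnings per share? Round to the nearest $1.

$1,823,286

At indifference, (EBIT − 94,000)(1 − t)/450,000 = (EBIT − 632,000)(1 − t)/310,000.
Cancelling (1 − t) and cross-multiplying: 310,000·(EBIT − 94,000) = 450,000·(EBIT − 632,000).
Solving, EBIT = (632,000·450,000 − 94,000·310,000) / (450,000 − 310,000) = 255,260,000,000 / 140,000 = 1,823,285.71.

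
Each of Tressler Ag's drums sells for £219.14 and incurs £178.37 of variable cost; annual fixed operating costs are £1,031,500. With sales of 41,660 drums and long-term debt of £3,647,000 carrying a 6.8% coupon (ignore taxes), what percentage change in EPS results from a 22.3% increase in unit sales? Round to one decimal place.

Contribution at this volume is 41,660 × £40.77 = £1,698,478.20.
EBIT = £1,698,478.20 − £1,031,500 = £666,978.20.
After interest of £247,996.00, pre-tax earnings = £418,982.20.
DCL = total CM / (EBIT − I) = £1,698,478.20 / £418,982.20 = 4.0538.
EPS therefore changes by 4.0538 × (+22.3%) = +90.4%.

+90.4%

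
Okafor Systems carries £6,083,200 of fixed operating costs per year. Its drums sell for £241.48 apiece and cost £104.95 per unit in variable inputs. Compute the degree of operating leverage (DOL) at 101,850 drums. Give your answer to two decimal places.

1.78

Total contribution margin = 101,850 × £136.53 = £13,905,580.50.
EBIT = £13,905,580.50 − £6,083,200 = £7,822,380.50.
So DOL = total CM / EBIT = £13,905,580.50 / £7,822,380.50 = 1.7777.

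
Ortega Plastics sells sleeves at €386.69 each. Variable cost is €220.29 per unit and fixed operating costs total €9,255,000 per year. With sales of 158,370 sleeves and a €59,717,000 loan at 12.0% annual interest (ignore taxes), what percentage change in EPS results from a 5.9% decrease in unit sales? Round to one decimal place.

-15.7%

Contribution at this volume is 158,370 × €166.40 = €26,352,768.00.
Subtracting fixed costs: EBIT = €26,352,768.00 − €9,255,000 = €17,097,768.00.
Interest = €7,166,040.00, so EBIT − I = €9,931,728.00.
Degree of combined leverage = contribution ÷ (EBIT − I) = €26,352,768.00 ÷ €9,931,728.00 = 2.6534.
EPS therefore changes by 2.6534 × (-5.9%) = -15.7%.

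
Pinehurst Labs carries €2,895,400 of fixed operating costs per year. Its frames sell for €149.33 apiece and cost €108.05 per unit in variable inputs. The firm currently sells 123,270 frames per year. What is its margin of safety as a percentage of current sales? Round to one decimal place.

43.1%

Unit CM = price − variable cost = €149.33 − €108.05 = €41.28. Break-even units = €2,895,400 ÷ €41.28 = 70,140.50; break-even revenue = 70,140.50 × €149.33 = €10,474,081.44.
Current sales = 123,270 × €149.33 = €18,407,909.10.
Margin of safety = (€18,407,909.10 − €10,474,081.44) ÷ €18,407,909.10 = 43.1%.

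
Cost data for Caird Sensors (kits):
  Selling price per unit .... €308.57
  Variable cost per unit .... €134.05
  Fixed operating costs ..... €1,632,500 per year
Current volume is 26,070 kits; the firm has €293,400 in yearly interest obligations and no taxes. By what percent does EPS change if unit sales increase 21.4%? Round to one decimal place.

+37.1%

Total contribution margin = 26,070 × €174.52 = €4,549,736.40.
Operating income = contribution − fixed costs = €4,549,736.40 − €1,632,500 = €2,917,236.40.
After interest of €293,400.00, pre-tax earnings = €2,623,836.40.
Degree of combined leverage = contribution ÷ (EBIT − I) = €4,549,736.40 ÷ €2,623,836.40 = 1.7340.
%ΔEPS = DCL × %ΔSales = 1.7340 × +21.4% = +37.1%.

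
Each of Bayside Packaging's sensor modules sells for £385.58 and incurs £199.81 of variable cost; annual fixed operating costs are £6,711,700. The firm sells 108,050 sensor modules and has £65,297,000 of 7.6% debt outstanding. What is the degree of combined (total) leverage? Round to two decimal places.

Contribution at this volume is 108,050 × £185.77 = £20,072,448.50.
Operating income = contribution − fixed costs = £20,072,448.50 − £6,711,700 = £13,360,748.50. Interest = £4,962,572.00, so EBIT − I = £8,398,176.50.
DCL = contribution ÷ (EBIT − I) = £20,072,448.50 ÷ £8,398,176.50 = 2.3901.

2.39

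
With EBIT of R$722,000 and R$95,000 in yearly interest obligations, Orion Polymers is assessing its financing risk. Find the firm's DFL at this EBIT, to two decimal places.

Interest = R$95,000.00.
Degree of financial leverage = EBIT / (EBIT − interest) = R$722,000 / R$627,000.00 = 1.1515.

1.15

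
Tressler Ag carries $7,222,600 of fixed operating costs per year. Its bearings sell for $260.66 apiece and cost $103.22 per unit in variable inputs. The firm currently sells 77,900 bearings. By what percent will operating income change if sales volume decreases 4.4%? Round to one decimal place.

At 77,900 units, contribution = 77,900 × $157.44 = $12,264,576.00.
Subtracting fixed costs: EBIT = $12,264,576.00 − $7,222,600 = $5,041,976.00.
DOL = contribution ÷ EBIT = $12,264,576.00 ÷ $5,041,976.00 = 2.4325.
Operating income changes by 2.4325 × -4.4% = -10.7%.

-10.7%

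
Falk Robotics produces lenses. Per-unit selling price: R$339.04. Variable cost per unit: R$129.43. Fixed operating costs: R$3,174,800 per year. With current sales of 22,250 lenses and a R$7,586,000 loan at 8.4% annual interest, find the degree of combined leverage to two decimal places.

At 22,250 units, contribution = 22,250 × R$209.61 = R$4,663,822.50.
Operating income = contribution − fixed costs = R$4,663,822.50 − R$3,174,800 = R$1,489,022.50. Interest = R$637,224.00, so EBIT − I = R$851,798.50.
DCL = contribution ÷ (EBIT − I) = R$4,663,822.50 ÷ R$851,798.50 = 5.4753.

5.48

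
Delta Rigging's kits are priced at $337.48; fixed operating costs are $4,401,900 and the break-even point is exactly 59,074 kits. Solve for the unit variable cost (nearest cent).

At break-even, FC = Q × (P − VC), so P − VC = $4,401,900 ÷ 59,074 = $74.5150.
Variable cost per unit = $337.48 − $74.5150 = $262.96.

$262.96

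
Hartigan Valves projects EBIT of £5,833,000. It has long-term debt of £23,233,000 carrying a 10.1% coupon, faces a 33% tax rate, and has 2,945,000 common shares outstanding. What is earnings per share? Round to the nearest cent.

£0.79

Pre-tax income = £5,833,000 − £2,346,533.00 = £3,486,467.00.
After tax at 33%: net income = £3,486,467.00 × 0.67 = £2,335,932.89.
Per share: £2,335,932.89 / 2,945,000 shares = £0.79.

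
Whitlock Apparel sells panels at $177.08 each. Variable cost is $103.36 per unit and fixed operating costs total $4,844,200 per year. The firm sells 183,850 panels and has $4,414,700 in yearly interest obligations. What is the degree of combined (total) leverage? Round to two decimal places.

At 183,850 units, contribution = 183,850 × $73.72 = $13,553,422.00.
EBIT = $13,553,422.00 − $4,844,200 = $8,709,222.00. Interest = $4,414,700.00, so EBIT − I = $4,294,522.00.
DCL = contribution ÷ (EBIT − I) = $13,553,422.00 ÷ $4,294,522.00 = 3.1560.

3.16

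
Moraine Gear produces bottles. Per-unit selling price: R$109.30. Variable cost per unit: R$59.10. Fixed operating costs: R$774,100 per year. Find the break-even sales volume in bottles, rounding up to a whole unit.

Each unit contributes R$109.30 − R$59.10 = R$50.20.
Break-even Q = R$774,100 / R$50.20 = 15,420.32 → 15,421 bottles.

15,421 bottles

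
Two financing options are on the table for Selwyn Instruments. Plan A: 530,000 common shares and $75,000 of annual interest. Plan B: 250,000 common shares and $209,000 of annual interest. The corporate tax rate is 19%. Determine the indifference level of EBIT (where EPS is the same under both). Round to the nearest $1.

$328,643

Set EPS_A = EPS_B: (EBIT − $75,000)(1 − 0.19) ÷ 530,000 = (EBIT − $209,000)(1 − 0.19) ÷ 250,000.
The (1 − t) factor cancels: (EBIT − 75,000) × 250,000 = (EBIT − 209,000) × 530,000.
Solving, EBIT = (209,000·530,000 − 75,000·250,000) / (530,000 − 250,000) = 92,020,000,000 / 280,000 = 328,642.86.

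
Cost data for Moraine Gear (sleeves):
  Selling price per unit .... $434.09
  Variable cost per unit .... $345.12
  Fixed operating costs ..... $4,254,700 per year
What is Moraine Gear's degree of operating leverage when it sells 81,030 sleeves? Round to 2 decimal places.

2.44

Contribution at this volume is 81,030 × $88.97 = $7,209,239.10.
Subtracting fixed costs: EBIT = $7,209,239.10 − $4,254,700 = $2,954,539.10.
So DOL = total CM / EBIT = $7,209,239.10 / $2,954,539.10 = 2.4401.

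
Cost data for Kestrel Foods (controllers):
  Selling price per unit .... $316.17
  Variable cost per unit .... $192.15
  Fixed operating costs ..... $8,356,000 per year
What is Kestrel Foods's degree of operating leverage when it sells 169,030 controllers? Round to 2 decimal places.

At 169,030 units, contribution = 169,030 × $124.02 = $20,963,100.60.
Subtracting fixed costs: EBIT = $20,963,100.60 − $8,356,000 = $12,607,100.60.
So DOL = total CM / EBIT = $20,963,100.60 / $12,607,100.60 = 1.6628.

1.66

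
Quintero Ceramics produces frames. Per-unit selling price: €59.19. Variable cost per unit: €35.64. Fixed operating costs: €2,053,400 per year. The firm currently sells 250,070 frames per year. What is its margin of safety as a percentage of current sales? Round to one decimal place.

65.1%

Unit CM = price − variable cost = €59.19 − €35.64 = €23.55. Break-even units = €2,053,400 ÷ €23.55 = 87,193.21; break-even revenue = 87,193.21 × €59.19 = €5,160,965.86.
Current sales = 250,070 × €59.19 = €14,801,643.30.
Margin of safety = (€14,801,643.30 − €5,160,965.86) ÷ €14,801,643.30 = 65.1%.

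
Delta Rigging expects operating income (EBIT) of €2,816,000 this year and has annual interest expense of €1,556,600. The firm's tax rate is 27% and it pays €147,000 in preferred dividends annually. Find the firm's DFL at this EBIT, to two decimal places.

Interest = €1,556,600.00.
Pre-tax preferred-dividend burden = €147,000 ÷ (1 − 0.27) = €201,369.86.
DFL = EBIT ÷ [EBIT − I − D_p/(1−t)] = €2,816,000 ÷ [€2,816,000 − €1,556,600.00 − €201,369.86] = €2,816,000 ÷ €1,058,030.14 = 2.6615.

2.66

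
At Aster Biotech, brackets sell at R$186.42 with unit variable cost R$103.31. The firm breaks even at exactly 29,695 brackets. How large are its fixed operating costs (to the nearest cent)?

Unit CM = price − variable cost = R$186.42 − R$103.31 = R$83.11.
Fixed costs = break-even units × CM = 29,695 × R$83.11 = R$2,467,951.45.

R$2,467,951.45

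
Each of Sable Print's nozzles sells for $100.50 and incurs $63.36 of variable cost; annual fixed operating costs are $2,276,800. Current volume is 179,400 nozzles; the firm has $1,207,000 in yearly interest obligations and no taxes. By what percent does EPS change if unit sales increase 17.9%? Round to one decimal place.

+37.5%

At 179,400 units, contribution = 179,400 × $37.14 = $6,662,916.00.
Subtracting fixed costs: EBIT = $6,662,916.00 − $2,276,800 = $4,386,116.00.
Interest = $1,207,000.00, so EBIT − I = $3,179,116.00.
DCL = total CM / (EBIT − I) = $6,662,916.00 / $3,179,116.00 = 2.0958.
%ΔEPS = DCL × %ΔSales = 2.0958 × +17.9% = +37.5%.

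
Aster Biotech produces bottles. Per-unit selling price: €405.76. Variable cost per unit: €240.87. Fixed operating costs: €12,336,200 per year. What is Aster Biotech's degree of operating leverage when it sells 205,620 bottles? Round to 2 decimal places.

At 205,620 units, contribution = 205,620 × €164.89 = €33,904,681.80.
Subtracting fixed costs: EBIT = €33,904,681.80 − €12,336,200 = €21,568,481.80.
Degree of operating leverage = €33,904,681.80 / €21,568,481.80 = 1.5720.

1.57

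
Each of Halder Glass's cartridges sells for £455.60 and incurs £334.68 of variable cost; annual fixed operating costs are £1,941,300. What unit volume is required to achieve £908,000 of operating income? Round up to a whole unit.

23,564 cartridges

Unit CM = price − variable cost = £455.60 − £334.68 = £120.92.
Units = (FC + target) / CM = (£1,941,300 + £908,000) / £120.92 = 23,563.51, so 23,564 cartridges.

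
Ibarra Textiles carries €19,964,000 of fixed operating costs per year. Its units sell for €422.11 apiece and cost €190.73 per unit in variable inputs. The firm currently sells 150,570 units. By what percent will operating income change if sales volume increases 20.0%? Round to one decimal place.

+46.8%

Total contribution margin = 150,570 × €231.38 = €34,838,886.60.
Subtracting fixed costs: EBIT = €34,838,886.60 − €19,964,000 = €14,874,886.60.
DOL = contribution ÷ EBIT = €34,838,886.60 ÷ €14,874,886.60 = 2.3421.
So EBIT moves 2.3421 × (+20.0%) = +46.8%.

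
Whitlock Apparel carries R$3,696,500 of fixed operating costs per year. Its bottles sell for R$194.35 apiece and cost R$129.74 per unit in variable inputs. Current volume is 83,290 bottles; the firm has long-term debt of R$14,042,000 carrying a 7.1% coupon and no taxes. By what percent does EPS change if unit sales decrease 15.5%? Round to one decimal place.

Total contribution margin = 83,290 × R$64.61 = R$5,381,366.90.
Operating income = contribution − fixed costs = R$5,381,366.90 − R$3,696,500 = R$1,684,866.90.
Interest = R$996,982.00, so EBIT − I = R$687,884.90.
DCL = total CM / (EBIT − I) = R$5,381,366.90 / R$687,884.90 = 7.8231.
%ΔEPS = DCL × %ΔSales = 7.8231 × -15.5% = -121.3%.

-121.3%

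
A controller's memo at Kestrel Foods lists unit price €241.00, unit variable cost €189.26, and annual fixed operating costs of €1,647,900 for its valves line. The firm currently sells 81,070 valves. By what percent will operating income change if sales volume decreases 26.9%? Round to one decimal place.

Contribution at this volume is 81,070 × €51.74 = €4,194,561.80.
EBIT = €4,194,561.80 − €1,647,900 = €2,546,661.80.
DOL = contribution ÷ EBIT = €4,194,561.80 ÷ €2,546,661.80 = 1.6471.
So EBIT moves 1.6471 × (-26.9%) = -44.3%.

-44.3%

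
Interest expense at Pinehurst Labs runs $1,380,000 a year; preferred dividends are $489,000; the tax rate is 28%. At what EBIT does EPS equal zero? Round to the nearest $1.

$2,059,167

Grossing the preferred dividend up to pre-tax terms: $489,000 / (1 − 0.28) = $679,166.67.
Financial break-even EBIT = interest + D_p ÷ (1 − t) = $1,380,000 + $679,166.67 = $2,059,166.67.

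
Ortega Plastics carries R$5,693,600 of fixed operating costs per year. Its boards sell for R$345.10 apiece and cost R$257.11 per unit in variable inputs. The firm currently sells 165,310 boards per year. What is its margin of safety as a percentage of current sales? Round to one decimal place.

Each unit contributes R$345.10 − R$257.11 = R$87.99. Break-even units = R$5,693,600 ÷ R$87.99 = 64,707.35; break-even revenue = 64,707.35 × R$345.10 = R$22,330,507.56.
Current sales = 165,310 × R$345.10 = R$57,048,481.00.
Margin of safety = (R$57,048,481.00 − R$22,330,507.56) ÷ R$57,048,481.00 = 60.9%.

60.9%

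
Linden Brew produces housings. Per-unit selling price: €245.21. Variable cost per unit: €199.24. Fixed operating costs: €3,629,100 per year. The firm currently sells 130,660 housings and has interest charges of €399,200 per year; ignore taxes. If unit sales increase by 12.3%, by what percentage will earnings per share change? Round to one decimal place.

+37.3%

Total contribution margin = 130,660 × €45.97 = €6,006,440.20.
Subtracting fixed costs: EBIT = €6,006,440.20 − €3,629,100 = €2,377,340.20.
After interest of €399,200.00, pre-tax earnings = €1,978,140.20.
Degree of combined leverage = contribution ÷ (EBIT − I) = €6,006,440.20 ÷ €1,978,140.20 = 3.0364.
EPS therefore changes by 3.0364 × (+12.3%) = +37.3%.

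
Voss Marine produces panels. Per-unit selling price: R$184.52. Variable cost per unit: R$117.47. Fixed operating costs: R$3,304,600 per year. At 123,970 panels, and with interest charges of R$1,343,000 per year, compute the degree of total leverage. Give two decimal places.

2.27

At 123,970 units, contribution = 123,970 × R$67.05 = R$8,312,188.50.
Subtracting fixed costs: EBIT = R$8,312,188.50 − R$3,304,600 = R$5,007,588.50. Interest = R$1,343,000.00.
DOL = R$8,312,188.50 ÷ R$5,007,588.50 = 1.6599; DFL = R$5,007,588.50 ÷ R$3,664,588.50 = 1.3665.
DCL = DOL × DFL = 1.6599 × 1.3665 = 2.2683.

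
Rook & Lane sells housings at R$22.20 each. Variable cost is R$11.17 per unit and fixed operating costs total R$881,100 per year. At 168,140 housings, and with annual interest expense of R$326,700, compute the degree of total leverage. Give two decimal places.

2.87

Total contribution margin = 168,140 × R$11.03 = R$1,854,584.20.
EBIT = R$1,854,584.20 − R$881,100 = R$973,484.20. Interest = R$326,700.00, so EBIT − I = R$646,784.20.
DCL = contribution ÷ (EBIT − I) = R$1,854,584.20 ÷ R$646,784.20 = 2.8674.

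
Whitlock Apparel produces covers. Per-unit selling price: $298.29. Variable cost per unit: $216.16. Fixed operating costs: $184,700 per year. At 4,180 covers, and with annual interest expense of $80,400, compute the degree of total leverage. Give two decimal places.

Total contribution margin = 4,180 × $82.13 = $343,303.40.
EBIT = $343,303.40 − $184,700 = $158,603.40. Interest = $80,400.00, so EBIT − I = $78,203.40.
DCL = contribution ÷ (EBIT − I) = $343,303.40 ÷ $78,203.40 = 4.3899.

4.39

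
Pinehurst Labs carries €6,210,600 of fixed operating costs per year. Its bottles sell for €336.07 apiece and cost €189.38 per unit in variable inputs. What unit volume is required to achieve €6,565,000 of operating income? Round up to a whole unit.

Contribution margin per unit = €336.07 − €189.38 = €146.69.
Required volume = (fixed costs + target profit) ÷ CM = (€6,210,600 + €6,565,000) ÷ €146.69 = 87,092.51, so 87,093 bottles.

87,093 bottles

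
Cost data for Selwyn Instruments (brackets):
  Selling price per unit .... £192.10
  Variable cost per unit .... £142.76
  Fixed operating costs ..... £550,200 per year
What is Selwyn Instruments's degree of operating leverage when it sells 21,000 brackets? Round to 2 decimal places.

2.13

Total contribution margin = 21,000 × £49.34 = £1,036,140.00.
Operating income = contribution − fixed costs = £1,036,140.00 − £550,200 = £485,940.00.
Degree of operating leverage = £1,036,140.00 / £485,940.00 = 2.1322.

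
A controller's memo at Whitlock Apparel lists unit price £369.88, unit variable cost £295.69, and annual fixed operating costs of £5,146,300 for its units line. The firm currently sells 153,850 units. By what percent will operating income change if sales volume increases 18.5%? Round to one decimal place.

+33.7%

At 153,850 units, contribution = 153,850 × £74.19 = £11,414,131.50.
Subtracting fixed costs: EBIT = £11,414,131.50 − £5,146,300 = £6,267,831.50.
DOL = contribution ÷ EBIT = £11,414,131.50 ÷ £6,267,831.50 = 1.8211.
So EBIT moves 1.8211 × (+18.5%) = +33.7%.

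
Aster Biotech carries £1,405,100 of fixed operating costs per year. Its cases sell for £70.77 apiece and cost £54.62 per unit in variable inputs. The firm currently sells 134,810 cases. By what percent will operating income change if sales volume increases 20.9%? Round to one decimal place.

+58.9%

Total contribution margin = 134,810 × £16.15 = £2,177,181.50.
Subtracting fixed costs: EBIT = £2,177,181.50 − £1,405,100 = £772,081.50.
Degree of operating leverage = £2,177,181.50 / £772,081.50 = 2.8199.
Operating income changes by 2.8199 × +20.9% = +58.9%.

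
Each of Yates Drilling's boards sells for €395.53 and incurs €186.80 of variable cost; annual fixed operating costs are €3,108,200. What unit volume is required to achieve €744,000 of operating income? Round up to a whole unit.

Each unit contributes €395.53 − €186.80 = €208.73.
Need Q such that Q × €208.73 − €3,108,200 = €744,000, i.e. Q = €3,852,200 / €208.73 = 18,455.42 → 18,456.

18,456 boards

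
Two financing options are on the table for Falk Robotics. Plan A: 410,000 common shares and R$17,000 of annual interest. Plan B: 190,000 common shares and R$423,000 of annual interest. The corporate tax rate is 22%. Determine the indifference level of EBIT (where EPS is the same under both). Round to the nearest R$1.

At indifference, (EBIT − 17,000)(1 − t)/410,000 = (EBIT − 423,000)(1 − t)/190,000.
Cancelling (1 − t) and cross-multiplying: 190,000·(EBIT − 17,000) = 410,000·(EBIT − 423,000).
EBIT × (410,000 − 190,000) = 423,000 × 410,000 − 17,000 × 190,000 = 170,200,000,000, so EBIT = 170,200,000,000 ÷ 220,000 = 773,636.36.

R$773,636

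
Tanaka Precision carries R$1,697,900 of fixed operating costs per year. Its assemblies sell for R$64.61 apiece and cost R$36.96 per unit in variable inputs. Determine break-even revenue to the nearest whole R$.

Contribution margin per unit = R$64.61 − R$36.96 = R$27.65, a CM ratio of R$27.65 ÷ R$64.61 = 0.4280.
Break-even sales = FC ÷ CM ratio = R$1,697,900 × R$64.61 / R$27.65 = R$3,967,498.

R$3,967,498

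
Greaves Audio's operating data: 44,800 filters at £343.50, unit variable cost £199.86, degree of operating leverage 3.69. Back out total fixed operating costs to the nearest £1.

Total contribution margin = 44,800 × £143.64 = £6,435,072.00.
DOL = contribution / EBIT, so EBIT = £6,435,072.00 / 3.69 = £1,743,921.95.
And FC = contribution − EBIT = £6,435,072.00 − £1,743,921.95 = £4,691,150.

£4,691,150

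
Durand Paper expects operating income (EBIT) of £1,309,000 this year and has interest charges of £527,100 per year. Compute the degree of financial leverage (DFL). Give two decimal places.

Annual interest charges come to £527,100.00.
DFL = EBIT ÷ (EBIT − I) = £1,309,000 ÷ (£1,309,000 − £527,100.00) = £1,309,000 ÷ £781,900.00 = 1.6741.

1.67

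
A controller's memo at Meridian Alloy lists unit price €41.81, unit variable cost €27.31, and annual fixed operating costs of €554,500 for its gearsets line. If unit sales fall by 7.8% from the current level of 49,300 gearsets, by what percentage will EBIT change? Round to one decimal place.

-34.8%

Total contribution margin = 49,300 × €14.50 = €714,850.00.
Operating income = contribution − fixed costs = €714,850.00 − €554,500 = €160,350.00.
DOL = contribution ÷ EBIT = €714,850.00 ÷ €160,350.00 = 4.4581.
So EBIT moves 4.4581 × (-7.8%) = -34.8%.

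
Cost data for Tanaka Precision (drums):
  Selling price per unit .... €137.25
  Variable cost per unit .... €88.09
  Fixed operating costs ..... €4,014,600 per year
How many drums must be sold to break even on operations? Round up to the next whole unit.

Each unit contributes €137.25 − €88.09 = €49.16.
Break-even Q = €4,014,600 / €49.16 = 81,663.95 → 81,664 drums.

81,664 drums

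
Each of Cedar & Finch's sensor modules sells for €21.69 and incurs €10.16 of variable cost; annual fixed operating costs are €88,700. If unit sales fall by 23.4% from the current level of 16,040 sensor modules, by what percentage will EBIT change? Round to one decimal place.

-45.0%

Total contribution margin = 16,040 × €11.53 = €184,941.20.
EBIT = €184,941.20 − €88,700 = €96,241.20.
DOL = contribution ÷ EBIT = €184,941.20 ÷ €96,241.20 = 1.9216.
Operating income changes by 1.9216 × -23.4% = -45.0%.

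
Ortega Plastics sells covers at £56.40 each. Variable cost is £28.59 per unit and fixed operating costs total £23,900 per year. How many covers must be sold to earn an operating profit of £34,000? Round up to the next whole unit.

2,082 covers

Contribution margin per unit = £56.40 − £28.59 = £27.81.
Required volume = (fixed costs + target profit) ÷ CM = (£23,900 + £34,000) ÷ £27.81 = 2,081.98, so 2,082 covers.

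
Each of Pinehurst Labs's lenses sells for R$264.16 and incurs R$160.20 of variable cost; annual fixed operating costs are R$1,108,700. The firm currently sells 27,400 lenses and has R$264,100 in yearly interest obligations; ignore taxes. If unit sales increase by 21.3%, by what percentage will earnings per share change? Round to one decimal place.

+41.1%

Contribution at this volume is 27,400 × R$103.96 = R$2,848,504.00.
Operating income = contribution − fixed costs = R$2,848,504.00 − R$1,108,700 = R$1,739,804.00.
After interest of R$264,100.00, pre-tax earnings = R$1,475,704.00.
Degree of combined leverage = contribution ÷ (EBIT − I) = R$2,848,504.00 ÷ R$1,475,704.00 = 1.9303.
%ΔEPS = DCL × %ΔSales = 1.9303 × +21.3% = +41.1%.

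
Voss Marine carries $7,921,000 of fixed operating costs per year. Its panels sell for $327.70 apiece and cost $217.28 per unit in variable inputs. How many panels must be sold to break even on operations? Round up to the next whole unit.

Unit CM = price − variable cost = $327.70 − $217.28 = $110.42.
Break-even Q = $7,921,000 / $110.42 = 71,735.19 → 71,736 panels.

71,736 panels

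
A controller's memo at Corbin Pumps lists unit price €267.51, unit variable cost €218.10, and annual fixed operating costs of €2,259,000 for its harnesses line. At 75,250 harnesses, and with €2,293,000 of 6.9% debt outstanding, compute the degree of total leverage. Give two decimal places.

2.86

Total contribution margin = 75,250 × €49.41 = €3,718,102.50.
Subtracting fixed costs: EBIT = €3,718,102.50 − €2,259,000 = €1,459,102.50. Interest = €158,217.00.
DOL = €3,718,102.50 ÷ €1,459,102.50 = 2.5482; DFL = €1,459,102.50 ÷ €1,300,885.50 = 1.1216.
DCL = DOL × DFL = 2.5482 × 1.1216 = 2.8581.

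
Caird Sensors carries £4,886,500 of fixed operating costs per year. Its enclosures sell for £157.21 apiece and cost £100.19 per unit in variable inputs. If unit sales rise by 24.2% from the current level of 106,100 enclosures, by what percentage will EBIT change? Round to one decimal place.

Total contribution margin = 106,100 × £57.02 = £6,049,822.00.
Operating income = contribution − fixed costs = £6,049,822.00 − £4,886,500 = £1,163,322.00.
DOL = contribution ÷ EBIT = £6,049,822.00 ÷ £1,163,322.00 = 5.2005.
%ΔEBIT = DOL × %ΔSales = 5.2005 × +24.2% = +125.9%.

+125.9%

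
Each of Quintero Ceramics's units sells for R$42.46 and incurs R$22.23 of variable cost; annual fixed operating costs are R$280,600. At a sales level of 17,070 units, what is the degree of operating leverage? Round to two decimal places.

Total contribution margin = 17,070 × R$20.23 = R$345,326.10.
EBIT = R$345,326.10 − R$280,600 = R$64,726.10.
DOL = contribution ÷ EBIT = R$345,326.10 ÷ R$64,726.10 = 5.3352.

5.34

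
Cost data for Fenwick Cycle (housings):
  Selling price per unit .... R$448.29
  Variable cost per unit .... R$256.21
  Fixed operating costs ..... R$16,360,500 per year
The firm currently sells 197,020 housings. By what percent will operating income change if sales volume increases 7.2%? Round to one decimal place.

+12.7%

Total contribution margin = 197,020 × R$192.08 = R$37,843,601.60.
Subtracting fixed costs: EBIT = R$37,843,601.60 − R$16,360,500 = R$21,483,101.60.
So DOL = total CM / EBIT = R$37,843,601.60 / R$21,483,101.60 = 1.7616.
So EBIT moves 1.7616 × (+7.2%) = +12.7%.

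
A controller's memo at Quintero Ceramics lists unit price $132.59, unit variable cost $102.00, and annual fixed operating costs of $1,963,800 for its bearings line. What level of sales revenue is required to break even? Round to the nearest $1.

CM per unit = $132.59 − $102.00 = $30.59; CM ratio = $30.59 / $132.59 = 0.2307.
Break-even revenue = fixed costs × price ÷ CM = $1,963,800 × $132.59 ÷ $30.59 = $8,511,940.

$8,511,940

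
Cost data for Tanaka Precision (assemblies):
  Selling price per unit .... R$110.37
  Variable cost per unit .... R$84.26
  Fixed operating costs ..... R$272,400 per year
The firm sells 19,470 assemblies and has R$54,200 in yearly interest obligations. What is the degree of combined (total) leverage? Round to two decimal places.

Contribution at this volume is 19,470 × R$26.11 = R$508,361.70.
EBIT = R$508,361.70 − R$272,400 = R$235,961.70. Interest = R$54,200.00.
DOL = R$508,361.70 ÷ R$235,961.70 = 2.1544; DFL = R$235,961.70 ÷ R$181,761.70 = 1.2982.
Combined leverage = 2.1544 × 1.2982 = 2.7968.

2.80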